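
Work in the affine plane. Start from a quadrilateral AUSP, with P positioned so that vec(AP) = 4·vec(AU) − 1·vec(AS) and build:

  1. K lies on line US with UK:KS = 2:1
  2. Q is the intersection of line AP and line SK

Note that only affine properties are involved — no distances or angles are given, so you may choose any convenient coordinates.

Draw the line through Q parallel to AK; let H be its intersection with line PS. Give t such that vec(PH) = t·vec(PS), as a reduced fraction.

t = 3/5

Assign A = (0, 0), U = (1, 0), S = (0, 1), P = (4, -1) — the answer is frame-independent, so this choice is without loss of generality.
1. K lies on line US with UK:KS = 2:1 ⇒ K = (1/3, 2/3)
2. Q is the intersection of line AP and line SK ⇒ Q = (4/3, -1/3)
through Q parallel to AK: direction (1/3, 2/3); meets PS at H = (8/5, 1/5)
H = P + t·(S−P) with t = 3/5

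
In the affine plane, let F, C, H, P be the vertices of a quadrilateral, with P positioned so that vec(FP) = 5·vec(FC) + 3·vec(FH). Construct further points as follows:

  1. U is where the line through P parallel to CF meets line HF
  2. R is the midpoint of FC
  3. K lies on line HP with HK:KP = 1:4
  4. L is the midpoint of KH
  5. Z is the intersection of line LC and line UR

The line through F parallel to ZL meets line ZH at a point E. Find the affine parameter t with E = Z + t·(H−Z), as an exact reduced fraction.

Work in coordinates with F = (0, 0), C = (1, 0), H = (0, 1), P = (5, 3).
1. U is where the line through P parallel to CF meets line HF ⇒ U = (0, 3)
2. R is the midpoint of FC ⇒ R = (1/2, 0)
3. K lies on line HP with HK:KP = 1:4 ⇒ K = (1, 7/5)
4. L is the midpoint of KH ⇒ L = (1/2, 6/5)
5. Z is the intersection of line LC and line UR ⇒ Z = (1/6, 2)
through F parallel to ZL: direction (1/3, -4/5); meets ZH at E = (-5/42, 2/7)
E = Z + t·(H−Z) with t = 12/7

t = 12/7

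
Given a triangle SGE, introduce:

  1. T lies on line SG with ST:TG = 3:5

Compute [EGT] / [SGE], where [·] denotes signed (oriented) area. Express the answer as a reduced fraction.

[EGT]:[SGE] = -5/8

Set S = (0, 0), G = (1, 0), E = (0, 1); any affine frame gives the same invariant.
1. T lies on line SG with ST:TG = 3:5 ⇒ T = (3/8, 0)
2·[EGT] = -5/8, 2·[SGE] = 1
[EGT]:[SGE] = -5/8:1 = -5/8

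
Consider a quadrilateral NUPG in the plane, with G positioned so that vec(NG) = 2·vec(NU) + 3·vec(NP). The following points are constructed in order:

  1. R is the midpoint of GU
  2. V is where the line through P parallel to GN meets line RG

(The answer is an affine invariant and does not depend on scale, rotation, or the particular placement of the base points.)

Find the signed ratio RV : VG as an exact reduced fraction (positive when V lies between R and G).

Set N = (0, 0), U = (1, 0), P = (0, 1), G = (2, 3); any affine frame gives the same invariant.
1. R is the midpoint of GU ⇒ R = (3/2, 3/2)
2. V is where the line through P parallel to GN meets line RG ⇒ V = (8/3, 5)
V = R + t·(G−R) with t = 7/3, so RV:VG = t:(1−t) = 7/3:-4/3

RV:VG = -7/4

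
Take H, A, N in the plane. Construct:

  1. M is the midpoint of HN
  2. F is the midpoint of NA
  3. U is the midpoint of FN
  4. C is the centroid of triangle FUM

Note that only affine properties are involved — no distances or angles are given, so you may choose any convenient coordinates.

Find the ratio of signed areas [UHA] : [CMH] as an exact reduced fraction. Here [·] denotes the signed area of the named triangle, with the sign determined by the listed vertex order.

[UHA]:[CMH] = 6

Work in coordinates with H = (0, 0), A = (1, 0), N = (0, 1).
1. M is the midpoint of HN ⇒ M = (0, 1/2)
2. F is the midpoint of NA ⇒ F = (1/2, 1/2)
3. U is the midpoint of FN ⇒ U = (1/4, 3/4)
4. C is the centroid of triangle FUM ⇒ C = (1/4, 7/12)
2·[UHA] = 3/4, 2·[CMH] = 1/8
[UHA]:[CMH] = 3/4:1/8 = 6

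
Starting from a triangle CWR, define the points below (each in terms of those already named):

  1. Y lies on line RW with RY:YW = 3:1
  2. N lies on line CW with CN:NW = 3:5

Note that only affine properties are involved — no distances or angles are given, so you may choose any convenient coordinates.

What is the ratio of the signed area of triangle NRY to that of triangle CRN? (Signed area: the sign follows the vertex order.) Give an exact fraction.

Assign C = (0, 0), W = (1, 0), R = (0, 1) — the answer is frame-independent, so this choice is without loss of generality.
1. Y lies on line RW with RY:YW = 3:1 ⇒ Y = (3/4, 1/4)
2. N lies on line CW with CN:NW = 3:5 ⇒ N = (3/8, 0)
2·[NRY] = -15/32, 2·[CRN] = -3/8
[NRY]:[CRN] = -15/32:-3/8 = 5/4

[NRY]:[CRN] = 5/4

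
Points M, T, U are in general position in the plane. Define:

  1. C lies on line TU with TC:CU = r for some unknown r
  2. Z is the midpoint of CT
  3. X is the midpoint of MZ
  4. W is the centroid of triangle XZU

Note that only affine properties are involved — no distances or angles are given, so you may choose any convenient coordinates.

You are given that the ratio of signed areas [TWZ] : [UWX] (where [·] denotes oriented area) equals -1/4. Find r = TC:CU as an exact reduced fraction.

r = -2/5

Set M = (0, 0), T = (1, 0), U = (0, 1); any affine frame gives the same invariant.
1. With TC:CU = r, write λ = r/(r+1) so C = T + λ·(U−T); C is affine-linear in λ
2. Z is the midpoint of CT ⇒ Z is an affine combination of earlier points and hence also affine-linear in λ
3. X is the midpoint of MZ ⇒ X is an affine combination of earlier points and hence also affine-linear in λ
4. W is the centroid of triangle XZU ⇒ W is an affine combination of earlier points and hence also affine-linear in λ
Every point depending on C is an affine combination of C and λ-independent points, so each such coordinate is linear in λ; the λ² term in each signed area is a multiple of (U−T)×(U−T) = 0, so 2·[TWZ] and 2·[UWX] are each linear in λ. Evaluating at λ=0 and λ=1:
  2·[TWZ] = -1/12·λ,   2·[UWX] = 1/12·λ − 1/6
So [TWZ]:[UWX] = (-1/12·λ) / (1/12·λ − 1/6). Setting this equal to -1/4:
  -1/12·λ = -1/4·(1/12·λ − 1/6)  ⇒  λ = -2/3
Then r = λ/(1−λ) = (-2/3)/(5/3) = -2/5. Check: with r = -2/5, C = (5/3, -2/3) and [TWZ]:[UWX] = -1/4 as required.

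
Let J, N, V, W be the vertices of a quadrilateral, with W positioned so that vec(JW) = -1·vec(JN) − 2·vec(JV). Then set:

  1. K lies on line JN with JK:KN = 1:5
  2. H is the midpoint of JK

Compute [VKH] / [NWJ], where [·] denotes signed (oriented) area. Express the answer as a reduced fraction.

Assign J = (0, 0), N = (1, 0), V = (0, 1), W = (-1, -2) — the answer is frame-independent, so this choice is without loss of generality.
1. K lies on line JN with JK:KN = 1:5 ⇒ K = (1/6, 0)
2. H is the midpoint of JK ⇒ H = (1/12, 0)
2·[VKH] = -1/12, 2·[NWJ] = -2
[VKH]:[NWJ] = -1/12:-2 = 1/24

[VKH]:[NWJ] = 1/24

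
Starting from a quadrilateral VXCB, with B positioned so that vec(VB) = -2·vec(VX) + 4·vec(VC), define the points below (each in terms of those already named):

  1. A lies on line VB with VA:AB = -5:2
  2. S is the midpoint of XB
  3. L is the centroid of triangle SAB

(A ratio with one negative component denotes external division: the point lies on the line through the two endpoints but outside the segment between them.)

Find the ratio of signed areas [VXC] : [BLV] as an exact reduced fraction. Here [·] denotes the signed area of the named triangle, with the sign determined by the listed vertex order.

[VXC]:[BLV] = -3/2

Work in coordinates with V = (0, 0), X = (1, 0), C = (0, 1), B = (-2, 4).
1. A lies on line VB with VA:AB = -5:2 ⇒ A = (-10/3, 20/3)
2. S is the midpoint of XB ⇒ S = (-1/2, 2)
3. L is the centroid of triangle SAB ⇒ L = (-35/18, 38/9)
2·[VXC] = 1, 2·[BLV] = -2/3
[VXC]:[BLV] = 1:-2/3 = -3/2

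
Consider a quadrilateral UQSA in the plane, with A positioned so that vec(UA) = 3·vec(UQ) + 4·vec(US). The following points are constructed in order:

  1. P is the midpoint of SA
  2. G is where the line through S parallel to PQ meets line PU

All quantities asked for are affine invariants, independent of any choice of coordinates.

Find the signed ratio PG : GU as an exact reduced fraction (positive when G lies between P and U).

PG:GU = -6

Choose coordinates U = (0, 0), Q = (1, 0), S = (0, 1), A = (3, 4).
1. P is the midpoint of SA ⇒ P = (3/2, 5/2)
2. G is where the line through S parallel to PQ meets line PU ⇒ G = (-3/10, -1/2)
G = P + t·(U−P) with t = 6/5, so PG:GU = t:(1−t) = 6/5:-1/5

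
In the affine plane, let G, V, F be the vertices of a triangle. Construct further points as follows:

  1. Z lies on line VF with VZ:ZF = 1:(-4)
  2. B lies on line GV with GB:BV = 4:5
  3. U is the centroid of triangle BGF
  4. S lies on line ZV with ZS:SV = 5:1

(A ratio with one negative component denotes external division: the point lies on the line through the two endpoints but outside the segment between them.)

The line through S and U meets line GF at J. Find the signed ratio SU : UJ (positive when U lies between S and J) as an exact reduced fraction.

Set G = (0, 0), V = (1, 0), F = (0, 1); any affine frame gives the same invariant.
1. Z lies on line VF with VZ:ZF = 1:(-4) ⇒ Z = (4/3, -1/3)
2. B lies on line GV with GB:BV = 4:5 ⇒ B = (4/9, 0)
3. U is the centroid of triangle BGF ⇒ U = (4/27, 1/3)
4. S lies on line ZV with ZS:SV = 5:1 ⇒ S = (19/18, -1/18)
line SU meets GF at J = (0, 25/63)
U = S + t·(J−S) with t = 49/57, so SU:UJ = 49/57:8/57

SU:UJ = 49/8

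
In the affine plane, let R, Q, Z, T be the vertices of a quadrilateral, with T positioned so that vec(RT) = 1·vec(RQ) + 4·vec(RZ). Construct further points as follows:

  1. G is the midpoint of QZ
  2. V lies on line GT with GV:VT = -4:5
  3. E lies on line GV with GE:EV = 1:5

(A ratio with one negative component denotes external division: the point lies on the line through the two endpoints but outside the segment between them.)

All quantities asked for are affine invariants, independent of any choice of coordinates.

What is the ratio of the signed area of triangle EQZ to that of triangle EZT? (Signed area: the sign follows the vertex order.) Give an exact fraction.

Assign R = (0, 0), Q = (1, 0), Z = (0, 1), T = (1, 4) — the answer is frame-independent, so this choice is without loss of generality.
1. G is the midpoint of QZ ⇒ G = (1/2, 1/2)
2. V lies on line GT with GV:VT = -4:5 ⇒ V = (-3/2, -27/2)
3. E lies on line GV with GE:EV = 1:5 ⇒ E = (1/6, -11/6)
2·[EQZ] = 8/3, 2·[EZT] = -10/3
[EQZ]:[EZT] = 8/3:-10/3 = -4/5

[EQZ]:[EZT] = -4/5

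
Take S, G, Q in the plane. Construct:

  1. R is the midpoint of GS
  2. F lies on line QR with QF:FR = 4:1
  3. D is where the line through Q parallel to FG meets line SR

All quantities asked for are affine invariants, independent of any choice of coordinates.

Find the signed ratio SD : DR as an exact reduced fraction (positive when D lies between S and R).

SD:DR = -6/5

Choose coordinates S = (0, 0), G = (1, 0), Q = (0, 1).
1. R is the midpoint of GS ⇒ R = (1/2, 0)
2. F lies on line QR with QF:FR = 4:1 ⇒ F = (2/5, 1/5)
3. D is where the line through Q parallel to FG meets line SR ⇒ D = (3, 0)
D = S + t·(R−S) with t = 6, so SD:DR = t:(1−t) = 6:-5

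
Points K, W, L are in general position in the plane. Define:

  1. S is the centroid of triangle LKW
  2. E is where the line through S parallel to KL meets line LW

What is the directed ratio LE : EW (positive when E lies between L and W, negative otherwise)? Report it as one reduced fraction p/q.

LE:EW = 1/2

Work in coordinates with K = (0, 0), W = (1, 0), L = (0, 1).
1. S is the centroid of triangle LKW ⇒ S = (1/3, 1/3)
2. E is where the line through S parallel to KL meets line LW ⇒ E = (1/3, 2/3)
E = L + t·(W−L) with t = 1/3, so LE:EW = t:(1−t) = 1/3:2/3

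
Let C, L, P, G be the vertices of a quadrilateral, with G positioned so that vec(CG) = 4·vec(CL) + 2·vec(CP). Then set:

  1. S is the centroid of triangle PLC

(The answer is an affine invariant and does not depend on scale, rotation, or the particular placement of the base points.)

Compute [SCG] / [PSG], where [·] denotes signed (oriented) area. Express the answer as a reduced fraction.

[SCG]:[PSG] = 2/9

Choose coordinates C = (0, 0), L = (1, 0), P = (0, 1), G = (4, 2).
1. S is the centroid of triangle PLC ⇒ S = (1/3, 1/3)
2·[SCG] = 2/3, 2·[PSG] = 3
[SCG]:[PSG] = 2/3:3 = 2/9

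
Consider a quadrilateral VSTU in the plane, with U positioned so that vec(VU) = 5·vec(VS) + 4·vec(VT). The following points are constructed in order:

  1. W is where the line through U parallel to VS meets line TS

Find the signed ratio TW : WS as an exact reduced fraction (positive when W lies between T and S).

Assign V = (0, 0), S = (1, 0), T = (0, 1), U = (5, 4) — the answer is frame-independent, so this choice is without loss of generality.
1. W is where the line through U parallel to VS meets line TS ⇒ W = (-3, 4)
W = T + t·(S−T) with t = -3, so TW:WS = t:(1−t) = -3:4

TW:WS = -3/4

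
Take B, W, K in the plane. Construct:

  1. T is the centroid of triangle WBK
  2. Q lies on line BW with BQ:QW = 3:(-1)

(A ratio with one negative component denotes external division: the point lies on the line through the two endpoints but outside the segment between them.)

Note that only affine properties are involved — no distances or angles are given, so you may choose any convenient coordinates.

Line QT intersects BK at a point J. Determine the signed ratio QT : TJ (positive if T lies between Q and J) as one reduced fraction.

Assign B = (0, 0), W = (1, 0), K = (0, 1) — the answer is frame-independent, so this choice is without loss of generality.
1. T is the centroid of triangle WBK ⇒ T = (1/3, 1/3)
2. Q lies on line BW with BQ:QW = 3:(-1) ⇒ Q = (3/2, 0)
line QT meets BK at J = (0, 3/7)
T = Q + t·(J−Q) with t = 7/9, so QT:TJ = 7/9:2/9

QT:TJ = 7/2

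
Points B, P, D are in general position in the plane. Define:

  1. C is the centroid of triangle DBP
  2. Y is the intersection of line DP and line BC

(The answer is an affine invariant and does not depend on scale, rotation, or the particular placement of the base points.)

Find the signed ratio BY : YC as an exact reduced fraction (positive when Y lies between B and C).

BY:YC = -3

Choose coordinates B = (0, 0), P = (1, 0), D = (0, 1).
1. C is the centroid of triangle DBP ⇒ C = (1/3, 1/3)
2. Y is the intersection of line DP and line BC ⇒ Y = (1/2, 1/2)
Y = B + t·(C−B) with t = 3/2, so BY:YC = t:(1−t) = 3/2:-1/2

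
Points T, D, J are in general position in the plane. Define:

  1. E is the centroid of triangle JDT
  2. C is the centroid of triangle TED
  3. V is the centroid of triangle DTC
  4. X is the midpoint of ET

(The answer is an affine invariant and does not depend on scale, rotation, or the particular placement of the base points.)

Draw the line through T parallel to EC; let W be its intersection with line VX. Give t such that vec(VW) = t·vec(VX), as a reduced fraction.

t = 2

Assign T = (0, 0), D = (1, 0), J = (0, 1) — the answer is frame-independent, so this choice is without loss of generality.
1. E is the centroid of triangle JDT ⇒ E = (1/3, 1/3)
2. C is the centroid of triangle TED ⇒ C = (4/9, 1/9)
3. V is the centroid of triangle DTC ⇒ V = (13/27, 1/27)
4. X is the midpoint of ET ⇒ X = (1/6, 1/6)
through T parallel to EC: direction (1/9, -2/9); meets VX at W = (-4/27, 8/27)
W = V + t·(X−V) with t = 2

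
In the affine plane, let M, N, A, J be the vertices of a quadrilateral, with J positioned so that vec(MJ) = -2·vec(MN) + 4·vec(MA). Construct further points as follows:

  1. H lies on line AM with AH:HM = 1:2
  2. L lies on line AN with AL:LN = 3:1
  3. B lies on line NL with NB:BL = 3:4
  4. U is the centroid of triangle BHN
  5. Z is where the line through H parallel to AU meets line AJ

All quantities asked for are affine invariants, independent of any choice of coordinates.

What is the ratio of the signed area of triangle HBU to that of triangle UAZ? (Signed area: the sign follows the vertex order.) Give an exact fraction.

[HBU]:[UAZ] = -3/53

Choose coordinates M = (0, 0), N = (1, 0), A = (0, 1), J = (-2, 4).
1. H lies on line AM with AH:HM = 1:2 ⇒ H = (0, 2/3)
2. L lies on line AN with AL:LN = 3:1 ⇒ L = (3/4, 1/4)
3. B lies on line NL with NB:BL = 3:4 ⇒ B = (25/28, 3/28)
4. U is the centroid of triangle BHN ⇒ U = (53/84, 65/252)
5. Z is where the line through H parallel to AU meets line AJ ⇒ Z = (106/103, -56/103)
2·[HBU] = -1/84, 2·[UAZ] = 53/252
[HBU]:[UAZ] = -1/84:53/252 = -3/53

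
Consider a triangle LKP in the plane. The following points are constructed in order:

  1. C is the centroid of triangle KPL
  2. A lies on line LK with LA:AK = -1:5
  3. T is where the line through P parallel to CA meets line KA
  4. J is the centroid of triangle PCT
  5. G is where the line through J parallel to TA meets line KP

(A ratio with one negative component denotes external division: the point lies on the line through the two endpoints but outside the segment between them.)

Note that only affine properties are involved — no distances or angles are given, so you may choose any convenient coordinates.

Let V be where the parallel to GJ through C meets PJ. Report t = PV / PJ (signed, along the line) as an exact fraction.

t = 6/5

Work in coordinates with L = (0, 0), K = (1, 0), P = (0, 1).
1. C is the centroid of triangle KPL ⇒ C = (1/3, 1/3)
2. A lies on line LK with LA:AK = -1:5 ⇒ A = (-1/4, 0)
3. T is where the line through P parallel to CA meets line KA ⇒ T = (-7/4, 0)
4. J is the centroid of triangle PCT ⇒ J = (-17/36, 4/9)
5. G is where the line through J parallel to TA meets line KP ⇒ G = (5/9, 4/9)
through C parallel to GJ: direction (-37/36, 0); meets PJ at V = (-17/30, 1/3)
V = P + t·(J−P) with t = 6/5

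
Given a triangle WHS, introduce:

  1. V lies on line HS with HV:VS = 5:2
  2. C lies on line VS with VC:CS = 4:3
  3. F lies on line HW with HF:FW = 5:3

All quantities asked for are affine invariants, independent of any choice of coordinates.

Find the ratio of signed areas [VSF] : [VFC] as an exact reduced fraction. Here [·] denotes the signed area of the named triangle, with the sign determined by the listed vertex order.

[VSF]:[VFC] = -7/4

Work in coordinates with W = (0, 0), H = (1, 0), S = (0, 1).
1. V lies on line HS with HV:VS = 5:2 ⇒ V = (2/7, 5/7)
2. C lies on line VS with VC:CS = 4:3 ⇒ C = (6/49, 43/49)
3. F lies on line HW with HF:FW = 5:3 ⇒ F = (3/8, 0)
2·[VSF] = 5/28, 2·[VFC] = -5/49
[VSF]:[VFC] = 5/28:-5/49 = -7/4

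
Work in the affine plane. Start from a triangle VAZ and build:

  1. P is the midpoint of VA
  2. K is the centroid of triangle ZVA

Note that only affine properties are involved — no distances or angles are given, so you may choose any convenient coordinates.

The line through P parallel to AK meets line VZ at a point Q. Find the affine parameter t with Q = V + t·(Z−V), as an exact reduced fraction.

t = 1/4

Choose coordinates V = (0, 0), A = (1, 0), Z = (0, 1).
1. P is the midpoint of VA ⇒ P = (1/2, 0)
2. K is the centroid of triangle ZVA ⇒ K = (1/3, 1/3)
through P parallel to AK: direction (-2/3, 1/3); meets VZ at Q = (0, 1/4)
Q = V + t·(Z−V) with t = 1/4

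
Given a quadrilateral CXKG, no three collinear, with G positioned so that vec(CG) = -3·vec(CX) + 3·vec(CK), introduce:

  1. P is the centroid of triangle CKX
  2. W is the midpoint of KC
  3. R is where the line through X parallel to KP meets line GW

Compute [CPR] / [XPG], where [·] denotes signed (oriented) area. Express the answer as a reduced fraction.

[CPR]:[XPG] = 13/14

Work in coordinates with C = (0, 0), X = (1, 0), K = (0, 1), G = (-3, 3).
1. P is the centroid of triangle CKX ⇒ P = (1/3, 1/3)
2. W is the midpoint of KC ⇒ W = (0, 1/2)
3. R is where the line through X parallel to KP meets line GW ⇒ R = (9/7, -4/7)
2·[CPR] = -13/21, 2·[XPG] = -2/3
[CPR]:[XPG] = -13/21:-2/3 = 13/14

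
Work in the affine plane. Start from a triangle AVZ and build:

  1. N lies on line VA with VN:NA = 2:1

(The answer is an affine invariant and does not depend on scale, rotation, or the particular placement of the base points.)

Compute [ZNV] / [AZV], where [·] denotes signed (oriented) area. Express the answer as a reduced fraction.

[ZNV]:[AZV] = -2/3

Set A = (0, 0), V = (1, 0), Z = (0, 1); any affine frame gives the same invariant.
1. N lies on line VA with VN:NA = 2:1 ⇒ N = (1/3, 0)
2·[ZNV] = 2/3, 2·[AZV] = -1
[ZNV]:[AZV] = 2/3:-1 = -2/3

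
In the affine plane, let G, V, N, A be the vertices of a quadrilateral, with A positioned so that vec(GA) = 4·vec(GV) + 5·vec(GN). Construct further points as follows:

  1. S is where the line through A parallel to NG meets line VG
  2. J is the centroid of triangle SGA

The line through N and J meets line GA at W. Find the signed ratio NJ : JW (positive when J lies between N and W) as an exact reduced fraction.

NJ:JW = -8/5

Set G = (0, 0), V = (1, 0), N = (0, 1), A = (4, 5); any affine frame gives the same invariant.
1. S is where the line through A parallel to NG meets line VG ⇒ S = (4, 0)
2. J is the centroid of triangle SGA ⇒ J = (8/3, 5/3)
line NJ meets GA at W = (1, 5/4)
J = N + t·(W−N) with t = 8/3, so NJ:JW = 8/3:-5/3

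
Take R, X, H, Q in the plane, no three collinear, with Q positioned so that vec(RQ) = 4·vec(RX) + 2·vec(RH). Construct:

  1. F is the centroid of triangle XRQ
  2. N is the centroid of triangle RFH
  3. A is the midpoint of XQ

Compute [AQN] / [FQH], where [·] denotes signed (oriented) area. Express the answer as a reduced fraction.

[AQN]:[FQH] = 23/54

Work in coordinates with R = (0, 0), X = (1, 0), H = (0, 1), Q = (4, 2).
1. F is the centroid of triangle XRQ ⇒ F = (5/3, 2/3)
2. N is the centroid of triangle RFH ⇒ N = (5/9, 5/9)
3. A is the midpoint of XQ ⇒ A = (5/2, 1)
2·[AQN] = 23/18, 2·[FQH] = 3
[AQN]:[FQH] = 23/18:3 = 23/54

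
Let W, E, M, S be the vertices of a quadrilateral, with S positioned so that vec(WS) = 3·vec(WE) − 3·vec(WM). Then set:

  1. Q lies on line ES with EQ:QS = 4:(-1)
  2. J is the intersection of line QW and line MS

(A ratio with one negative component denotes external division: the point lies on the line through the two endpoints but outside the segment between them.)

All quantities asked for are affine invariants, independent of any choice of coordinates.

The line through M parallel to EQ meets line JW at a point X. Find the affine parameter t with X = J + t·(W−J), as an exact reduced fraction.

Assign W = (0, 0), E = (1, 0), M = (0, 1), S = (3, -3) — the answer is frame-independent, so this choice is without loss of generality.
1. Q lies on line ES with EQ:QS = 4:(-1) ⇒ Q = (11/3, -4)
2. J is the intersection of line QW and line MS ⇒ J = (33/8, -9/2)
through M parallel to EQ: direction (8/3, -4); meets JW at X = (22/9, -8/3)
X = J + t·(W−J) with t = 11/27

t = 11/27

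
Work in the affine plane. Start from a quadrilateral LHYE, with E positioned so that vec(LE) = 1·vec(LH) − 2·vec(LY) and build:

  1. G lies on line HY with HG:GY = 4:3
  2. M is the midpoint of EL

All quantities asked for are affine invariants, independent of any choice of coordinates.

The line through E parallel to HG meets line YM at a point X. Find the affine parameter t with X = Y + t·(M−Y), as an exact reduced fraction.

t = 4/3

Choose coordinates L = (0, 0), H = (1, 0), Y = (0, 1), E = (1, -2).
1. G lies on line HY with HG:GY = 4:3 ⇒ G = (3/7, 4/7)
2. M is the midpoint of EL ⇒ M = (1/2, -1)
through E parallel to HG: direction (-4/7, 4/7); meets YM at X = (2/3, -5/3)
X = Y + t·(M−Y) with t = 4/3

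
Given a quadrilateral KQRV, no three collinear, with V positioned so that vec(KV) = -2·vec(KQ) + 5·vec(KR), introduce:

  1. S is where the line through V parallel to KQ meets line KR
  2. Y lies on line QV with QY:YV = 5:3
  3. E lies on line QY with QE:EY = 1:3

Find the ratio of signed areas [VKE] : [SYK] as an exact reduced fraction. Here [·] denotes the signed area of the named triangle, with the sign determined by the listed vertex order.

[VKE]:[SYK] = 27/28

Choose coordinates K = (0, 0), Q = (1, 0), R = (0, 1), V = (-2, 5).
1. S is where the line through V parallel to KQ meets line KR ⇒ S = (0, 5)
2. Y lies on line QV with QY:YV = 5:3 ⇒ Y = (-7/8, 25/8)
3. E lies on line QY with QE:EY = 1:3 ⇒ E = (17/32, 25/32)
2·[VKE] = 135/32, 2·[SYK] = 35/8
[VKE]:[SYK] = 135/32:35/8 = 27/28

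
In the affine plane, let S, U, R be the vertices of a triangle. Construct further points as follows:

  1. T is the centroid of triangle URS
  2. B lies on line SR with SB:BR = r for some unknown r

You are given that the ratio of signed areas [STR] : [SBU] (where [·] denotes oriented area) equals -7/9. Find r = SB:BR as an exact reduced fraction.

Choose coordinates S = (0, 0), U = (1, 0), R = (0, 1).
1. T is the centroid of triangle URS ⇒ T = (1/3, 1/3)
2. With SB:BR = r, write λ = r/(r+1) so B = S + λ·(R−S); B is affine-linear in λ
Every point depending on B is an affine combination of B and λ-independent points, so each such coordinate is linear in λ; the λ² term in each signed area is a multiple of (R−S)×(R−S) = 0, so 2·[STR] and 2·[SBU] are each linear in λ. Evaluating at λ=0 and λ=1:
  2·[STR] = 1/3,   2·[SBU] = −λ
So [STR]:[SBU] = (1/3) / (−λ). Setting this equal to -7/9:
  1/3 = -7/9·(−λ)  ⇒  λ = 3/7
Then r = λ/(1−λ) = (3/7)/(4/7) = 3/4. Check: with r = 3/4, B = (0, 3/7) and [STR]:[SBU] = -7/9 as required.

r = 3/4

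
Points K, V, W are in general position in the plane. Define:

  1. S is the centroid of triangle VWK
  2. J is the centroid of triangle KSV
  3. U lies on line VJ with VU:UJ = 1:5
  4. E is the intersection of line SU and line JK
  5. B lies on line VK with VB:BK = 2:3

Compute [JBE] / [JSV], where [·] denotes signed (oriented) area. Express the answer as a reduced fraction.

Set K = (0, 0), V = (1, 0), W = (0, 1); any affine frame gives the same invariant.
1. S is the centroid of triangle VWK ⇒ S = (1/3, 1/3)
2. J is the centroid of triangle KSV ⇒ J = (4/9, 1/9)
3. U lies on line VJ with VU:UJ = 1:5 ⇒ U = (49/54, 1/54)
4. E is the intersection of line SU and line JK ⇒ E = (64/99, 16/99)
5. B lies on line VK with VB:BK = 2:3 ⇒ B = (3/5, 0)
2·[JBE] = 1/33, 2·[JSV] = -1/9
[JBE]:[JSV] = 1/33:-1/9 = -3/11

[JBE]:[JSV] = -3/11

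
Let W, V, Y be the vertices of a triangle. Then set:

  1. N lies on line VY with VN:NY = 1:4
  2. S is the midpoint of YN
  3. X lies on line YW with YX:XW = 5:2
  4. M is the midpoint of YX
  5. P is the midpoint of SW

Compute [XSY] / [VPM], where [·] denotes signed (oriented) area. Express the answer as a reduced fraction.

[XSY]:[VPM] = -4/3

Set W = (0, 0), V = (1, 0), Y = (0, 1); any affine frame gives the same invariant.
1. N lies on line VY with VN:NY = 1:4 ⇒ N = (4/5, 1/5)
2. S is the midpoint of YN ⇒ S = (2/5, 3/5)
3. X lies on line YW with YX:XW = 5:2 ⇒ X = (0, 2/7)
4. M is the midpoint of YX ⇒ M = (0, 9/14)
5. P is the midpoint of SW ⇒ P = (1/5, 3/10)
2·[XSY] = 2/7, 2·[VPM] = -3/14
[XSY]:[VPM] = 2/7:-3/14 = -4/3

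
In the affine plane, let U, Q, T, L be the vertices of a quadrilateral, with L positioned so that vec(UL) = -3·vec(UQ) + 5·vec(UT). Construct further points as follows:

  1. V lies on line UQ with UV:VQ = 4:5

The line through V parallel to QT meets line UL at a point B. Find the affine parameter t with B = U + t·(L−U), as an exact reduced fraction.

t = 2/9

Set U = (0, 0), Q = (1, 0), T = (0, 1), L = (-3, 5); any affine frame gives the same invariant.
1. V lies on line UQ with UV:VQ = 4:5 ⇒ V = (4/9, 0)
through V parallel to QT: direction (-1, 1); meets UL at B = (-2/3, 10/9)
B = U + t·(L−U) with t = 2/9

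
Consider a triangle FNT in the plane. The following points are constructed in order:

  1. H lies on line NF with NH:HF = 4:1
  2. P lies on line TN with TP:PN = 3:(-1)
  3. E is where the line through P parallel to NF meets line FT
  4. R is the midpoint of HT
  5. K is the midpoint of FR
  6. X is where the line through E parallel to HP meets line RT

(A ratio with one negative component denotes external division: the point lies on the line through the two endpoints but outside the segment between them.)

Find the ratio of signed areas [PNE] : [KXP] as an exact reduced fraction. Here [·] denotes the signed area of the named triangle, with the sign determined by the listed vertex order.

[PNE]:[KXP] = 12/17

Set F = (0, 0), N = (1, 0), T = (0, 1); any affine frame gives the same invariant.
1. H lies on line NF with NH:HF = 4:1 ⇒ H = (1/5, 0)
2. P lies on line TN with TP:PN = 3:(-1) ⇒ P = (3/2, -1/2)
3. E is where the line through P parallel to NF meets line FT ⇒ E = (0, -1/2)
4. R is the midpoint of HT ⇒ R = (1/10, 1/2)
5. K is the midpoint of FR ⇒ K = (1/20, 1/4)
6. X is where the line through E parallel to HP meets line RT ⇒ X = (13/40, -5/8)
2·[PNE] = 3/4, 2·[KXP] = 17/16
[PNE]:[KXP] = 3/4:17/16 = 12/17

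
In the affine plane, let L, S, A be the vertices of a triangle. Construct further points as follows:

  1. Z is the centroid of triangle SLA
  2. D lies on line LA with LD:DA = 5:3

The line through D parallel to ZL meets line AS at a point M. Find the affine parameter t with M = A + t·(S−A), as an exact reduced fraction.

t = 3/16

Assign L = (0, 0), S = (1, 0), A = (0, 1) — the answer is frame-independent, so this choice is without loss of generality.
1. Z is the centroid of triangle SLA ⇒ Z = (1/3, 1/3)
2. D lies on line LA with LD:DA = 5:3 ⇒ D = (0, 5/8)
through D parallel to ZL: direction (-1/3, -1/3); meets AS at M = (3/16, 13/16)
M = A + t·(S−A) with t = 3/16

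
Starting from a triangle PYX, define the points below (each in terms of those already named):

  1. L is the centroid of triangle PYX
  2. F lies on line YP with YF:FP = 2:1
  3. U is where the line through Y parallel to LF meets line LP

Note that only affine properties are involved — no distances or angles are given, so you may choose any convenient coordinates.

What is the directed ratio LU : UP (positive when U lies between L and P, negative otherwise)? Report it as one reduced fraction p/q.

Set P = (0, 0), Y = (1, 0), X = (0, 1); any affine frame gives the same invariant.
1. L is the centroid of triangle PYX ⇒ L = (1/3, 1/3)
2. F lies on line YP with YF:FP = 2:1 ⇒ F = (1/3, 0)
3. U is where the line through Y parallel to LF meets line LP ⇒ U = (1, 1)
U = L + t·(P−L) with t = -2, so LU:UP = t:(1−t) = -2:3

LU:UP = -2/3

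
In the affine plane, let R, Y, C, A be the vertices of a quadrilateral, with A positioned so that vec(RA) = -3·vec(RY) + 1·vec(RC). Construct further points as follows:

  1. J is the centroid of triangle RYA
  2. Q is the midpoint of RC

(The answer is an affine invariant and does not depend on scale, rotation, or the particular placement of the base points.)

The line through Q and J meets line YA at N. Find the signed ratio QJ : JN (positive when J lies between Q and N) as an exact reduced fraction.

QJ:JN = -4

Choose coordinates R = (0, 0), Y = (1, 0), C = (0, 1), A = (-3, 1).
1. J is the centroid of triangle RYA ⇒ J = (-2/3, 1/3)
2. Q is the midpoint of RC ⇒ Q = (0, 1/2)
line QJ meets YA at N = (-1/2, 3/8)
J = Q + t·(N−Q) with t = 4/3, so QJ:JN = 4/3:-1/3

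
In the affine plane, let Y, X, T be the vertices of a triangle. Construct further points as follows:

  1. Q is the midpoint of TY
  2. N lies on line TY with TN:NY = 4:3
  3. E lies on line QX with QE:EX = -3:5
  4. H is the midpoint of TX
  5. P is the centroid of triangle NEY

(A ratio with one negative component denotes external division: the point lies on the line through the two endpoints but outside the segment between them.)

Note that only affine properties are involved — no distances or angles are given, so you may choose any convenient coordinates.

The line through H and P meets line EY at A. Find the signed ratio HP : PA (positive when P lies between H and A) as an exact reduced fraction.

HP:PA = 65/12

Choose coordinates Y = (0, 0), X = (1, 0), T = (0, 1).
1. Q is the midpoint of TY ⇒ Q = (0, 1/2)
2. N lies on line TY with TN:NY = 4:3 ⇒ N = (0, 3/7)
3. E lies on line QX with QE:EX = -3:5 ⇒ E = (-3/2, 5/4)
4. H is the midpoint of TX ⇒ H = (1/2, 1/2)
5. P is the centroid of triangle NEY ⇒ P = (-1/2, 47/84)
line HP meets EY at A = (-89/130, 89/156)
P = H + t·(A−H) with t = 65/77, so HP:PA = 65/77:12/77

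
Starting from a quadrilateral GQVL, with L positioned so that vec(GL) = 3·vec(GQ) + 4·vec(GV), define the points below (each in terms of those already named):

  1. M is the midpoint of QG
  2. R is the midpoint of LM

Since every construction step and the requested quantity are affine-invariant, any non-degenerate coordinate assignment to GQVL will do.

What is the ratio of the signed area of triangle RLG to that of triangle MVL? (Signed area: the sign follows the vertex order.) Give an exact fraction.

[RLG]:[MVL] = -2/9

Set G = (0, 0), Q = (1, 0), V = (0, 1), L = (3, 4); any affine frame gives the same invariant.
1. M is the midpoint of QG ⇒ M = (1/2, 0)
2. R is the midpoint of LM ⇒ R = (7/4, 2)
2·[RLG] = 1, 2·[MVL] = -9/2
[RLG]:[MVL] = 1:-9/2 = -2/9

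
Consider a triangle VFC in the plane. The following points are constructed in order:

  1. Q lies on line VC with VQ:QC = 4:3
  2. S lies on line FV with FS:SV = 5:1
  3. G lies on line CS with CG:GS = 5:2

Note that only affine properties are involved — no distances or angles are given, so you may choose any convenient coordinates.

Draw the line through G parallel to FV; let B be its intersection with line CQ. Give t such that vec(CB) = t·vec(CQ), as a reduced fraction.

t = 5/3

Choose coordinates V = (0, 0), F = (1, 0), C = (0, 1).
1. Q lies on line VC with VQ:QC = 4:3 ⇒ Q = (0, 4/7)
2. S lies on line FV with FS:SV = 5:1 ⇒ S = (1/6, 0)
3. G lies on line CS with CG:GS = 5:2 ⇒ G = (5/42, 2/7)
through G parallel to FV: direction (-1, 0); meets CQ at B = (0, 2/7)
B = C + t·(Q−C) with t = 5/3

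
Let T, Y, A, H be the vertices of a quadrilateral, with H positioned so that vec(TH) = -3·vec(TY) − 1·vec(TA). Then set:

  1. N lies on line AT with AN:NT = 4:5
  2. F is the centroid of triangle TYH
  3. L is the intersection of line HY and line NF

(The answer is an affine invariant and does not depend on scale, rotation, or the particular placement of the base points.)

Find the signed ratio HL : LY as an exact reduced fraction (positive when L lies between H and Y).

Assign T = (0, 0), Y = (1, 0), A = (0, 1), H = (-3, -1) — the answer is frame-independent, so this choice is without loss of generality.
1. N lies on line AT with AN:NT = 4:5 ⇒ N = (0, 5/9)
2. F is the centroid of triangle TYH ⇒ F = (-2/3, -1/3)
3. L is the intersection of line HY and line NF ⇒ L = (-29/39, -17/39)
L = H + t·(Y−H) with t = 22/39, so HL:LY = t:(1−t) = 22/39:17/39

HL:LY = 22/17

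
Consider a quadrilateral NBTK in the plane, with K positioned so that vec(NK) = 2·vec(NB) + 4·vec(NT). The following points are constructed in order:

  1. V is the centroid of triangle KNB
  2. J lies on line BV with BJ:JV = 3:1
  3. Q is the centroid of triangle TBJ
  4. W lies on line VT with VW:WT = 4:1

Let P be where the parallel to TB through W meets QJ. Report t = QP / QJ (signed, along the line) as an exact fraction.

Work in coordinates with N = (0, 0), B = (1, 0), T = (0, 1), K = (2, 4).
1. V is the centroid of triangle KNB ⇒ V = (1, 4/3)
2. J lies on line BV with BJ:JV = 3:1 ⇒ J = (1, 1)
3. Q is the centroid of triangle TBJ ⇒ Q = (2/3, 2/3)
4. W lies on line VT with VW:WT = 4:1 ⇒ W = (1/5, 16/15)
through W parallel to TB: direction (1, -1); meets QJ at P = (19/30, 19/30)
P = Q + t·(J−Q) with t = -1/10

t = -1/10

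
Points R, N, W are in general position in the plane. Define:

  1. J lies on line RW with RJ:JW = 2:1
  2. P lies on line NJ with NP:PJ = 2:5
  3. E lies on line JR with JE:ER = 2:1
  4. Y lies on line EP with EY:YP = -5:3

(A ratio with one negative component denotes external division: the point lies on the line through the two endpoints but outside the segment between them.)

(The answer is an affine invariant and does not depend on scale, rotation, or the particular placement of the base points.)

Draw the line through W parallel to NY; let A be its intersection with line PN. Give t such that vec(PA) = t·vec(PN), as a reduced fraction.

Choose coordinates R = (0, 0), N = (1, 0), W = (0, 1).
1. J lies on line RW with RJ:JW = 2:1 ⇒ J = (0, 2/3)
2. P lies on line NJ with NP:PJ = 2:5 ⇒ P = (5/7, 4/21)
3. E lies on line JR with JE:ER = 2:1 ⇒ E = (0, 2/9)
4. Y lies on line EP with EY:YP = -5:3 ⇒ Y = (25/14, 1/7)
through W parallel to NY: direction (11/14, 1/7); meets PN at A = (-11/28, 13/14)
A = P + t·(N−P) with t = -31/8

t = -31/8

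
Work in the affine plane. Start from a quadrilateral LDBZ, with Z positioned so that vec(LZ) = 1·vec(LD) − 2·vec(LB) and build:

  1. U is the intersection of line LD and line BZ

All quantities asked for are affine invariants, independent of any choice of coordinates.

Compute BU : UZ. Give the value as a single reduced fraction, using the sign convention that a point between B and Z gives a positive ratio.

BU:UZ = 1/2

Work in coordinates with L = (0, 0), D = (1, 0), B = (0, 1), Z = (1, -2).
1. U is the intersection of line LD and line BZ ⇒ U = (1/3, 0)
U = B + t·(Z−B) with t = 1/3, so BU:UZ = t:(1−t) = 1/3:2/3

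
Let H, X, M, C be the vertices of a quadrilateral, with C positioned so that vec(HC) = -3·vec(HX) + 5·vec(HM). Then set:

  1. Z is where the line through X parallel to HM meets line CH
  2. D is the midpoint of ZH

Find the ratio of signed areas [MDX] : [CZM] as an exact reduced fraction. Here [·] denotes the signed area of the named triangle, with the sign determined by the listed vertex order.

[MDX]:[CZM] = 1/3

Set H = (0, 0), X = (1, 0), M = (0, 1), C = (-3, 5); any affine frame gives the same invariant.
1. Z is where the line through X parallel to HM meets line CH ⇒ Z = (1, -5/3)
2. D is the midpoint of ZH ⇒ D = (1/2, -5/6)
2·[MDX] = 4/3, 2·[CZM] = 4
[MDX]:[CZM] = 4/3:4 = 1/3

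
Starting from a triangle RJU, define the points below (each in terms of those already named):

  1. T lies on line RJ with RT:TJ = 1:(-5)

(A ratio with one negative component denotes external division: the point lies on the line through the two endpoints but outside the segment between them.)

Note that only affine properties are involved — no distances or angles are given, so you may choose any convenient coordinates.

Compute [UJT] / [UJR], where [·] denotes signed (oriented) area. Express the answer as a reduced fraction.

[UJT]:[UJR] = 5/4

Choose coordinates R = (0, 0), J = (1, 0), U = (0, 1).
1. T lies on line RJ with RT:TJ = 1:(-5) ⇒ T = (-1/4, 0)
2·[UJT] = -5/4, 2·[UJR] = -1
[UJT]:[UJR] = -5/4:-1 = 5/4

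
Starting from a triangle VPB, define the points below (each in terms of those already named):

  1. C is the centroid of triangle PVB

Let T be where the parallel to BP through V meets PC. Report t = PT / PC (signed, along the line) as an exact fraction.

Choose coordinates V = (0, 0), P = (1, 0), B = (0, 1).
1. C is the centroid of triangle PVB ⇒ C = (1/3, 1/3)
through V parallel to BP: direction (1, -1); meets PC at T = (-1, 1)
T = P + t·(C−P) with t = 3

t = 3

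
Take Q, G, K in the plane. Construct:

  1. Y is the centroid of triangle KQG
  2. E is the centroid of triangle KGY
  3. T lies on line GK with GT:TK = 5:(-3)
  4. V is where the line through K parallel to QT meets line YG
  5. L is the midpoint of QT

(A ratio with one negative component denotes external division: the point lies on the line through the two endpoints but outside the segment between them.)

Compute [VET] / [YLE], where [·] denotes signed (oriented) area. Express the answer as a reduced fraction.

[VET]:[YLE] = -43/28

Set Q = (0, 0), G = (1, 0), K = (0, 1); any affine frame gives the same invariant.
1. Y is the centroid of triangle KQG ⇒ Y = (1/3, 1/3)
2. E is the centroid of triangle KGY ⇒ E = (4/9, 4/9)
3. T lies on line GK with GT:TK = 5:(-3) ⇒ T = (-3/2, 5/2)
4. V is where the line through K parallel to QT meets line YG ⇒ V = (3/7, 2/7)
5. L is the midpoint of QT ⇒ L = (-3/4, 5/4)
2·[VET] = 43/126, 2·[YLE] = -2/9
[VET]:[YLE] = 43/126:-2/9 = -43/28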